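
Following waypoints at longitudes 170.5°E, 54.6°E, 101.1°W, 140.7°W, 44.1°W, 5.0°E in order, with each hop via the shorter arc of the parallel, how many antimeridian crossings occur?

0

Leg 1: +170.5° → +54.6°, shortest Δλ = -115.9° (west) — does not cross 180°.
Leg 2: +54.6° → -101.1°, shortest Δλ = -155.7° (west) — does not cross 180°.
Leg 3: -101.1° → -140.7°, shortest Δλ = -39.6° (west) — does not cross 180°.
Leg 4: -140.7° → -44.1°, shortest Δλ = 96.6° (east) — does not cross 180°.
Leg 5: -44.1° → +5.0°, shortest Δλ = 49.1° (east) — does not cross 180°.
Total crossings: 0.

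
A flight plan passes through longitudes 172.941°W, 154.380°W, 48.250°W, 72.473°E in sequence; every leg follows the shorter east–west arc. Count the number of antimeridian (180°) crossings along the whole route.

Leg 1: -172.941° → -154.380°, shortest Δλ = 18.561° (east) — does not cross 180°.
Leg 2: -154.380° → -48.250°, shortest Δλ = 106.13° (east) — does not cross 180°.
Leg 3: -48.250° → +72.473°, shortest Δλ = 120.723° (east) — does not cross 180°.
Total crossings: 0.

0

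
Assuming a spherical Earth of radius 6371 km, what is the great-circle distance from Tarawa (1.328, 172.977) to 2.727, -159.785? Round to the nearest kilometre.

3031 km

Δλ = -159.785 − 172.977 = -332.762°; wrapped into (−180°, 180°]: 27.238°.
Δφ = 2.727 − 1.328 = 1.399°.
a = sin²(Δφ/2) + cos φ₁ · cos φ₂ · sin²(Δλ/2) = 0.055515.
c = 2·atan2(√a, √(1−a)) = 0.47570 rad → d = 6371·c ≈ 3030.71 km.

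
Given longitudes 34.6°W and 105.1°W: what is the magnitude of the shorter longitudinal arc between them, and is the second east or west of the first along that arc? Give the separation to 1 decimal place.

70.5° west

Raw difference: -105.1 − -34.6 = -70.5°.
Normalise into (−180°, 180°]: -70.5° stays -70.5°.
Negative ⇒ the second point lies to the west; separation 70.5°.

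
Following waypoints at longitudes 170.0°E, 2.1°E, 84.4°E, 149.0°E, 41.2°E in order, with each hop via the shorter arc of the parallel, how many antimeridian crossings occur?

Leg 1: +170.0° → +2.1°, shortest Δλ = -167.9° (west) — does not cross 180°.
Leg 2: +2.1° → +84.4°, shortest Δλ = 82.3° (east) — does not cross 180°.
Leg 3: +84.4° → +149.0°, shortest Δλ = 64.6° (east) — does not cross 180°.
Leg 4: +149.0° → +41.2°, shortest Δλ = -107.8° (west) — does not cross 180°.
Total crossings: 0.

0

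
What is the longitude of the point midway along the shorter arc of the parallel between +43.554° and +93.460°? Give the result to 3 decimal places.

Signed shortest Δλ from +43.554° to +93.460° is +49.906°.
Midpoint longitude = +43.554° + (+49.906°)/2 = +43.554° + 24.953° = +68.507°.

+68.507°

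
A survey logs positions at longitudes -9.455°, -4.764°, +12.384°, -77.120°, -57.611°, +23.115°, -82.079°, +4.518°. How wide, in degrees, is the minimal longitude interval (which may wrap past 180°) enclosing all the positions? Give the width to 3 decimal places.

105.194°

Sort the longitudes: -82.079°, -77.120°, -57.611°, -9.455°, -4.764°, +4.518°, +12.384°, +23.115°.
Eastward gaps between consecutive values (wrapping around): 4.959°, 19.509°, 48.156°, 4.691°, 9.282°, 7.866°, 10.731°, 254.806°.
Largest gap = 254.806° ⇒ minimal covering band is its complement: 360° − 254.806° = 105.194°.
Band runs from -82.079° eastward to +23.115°.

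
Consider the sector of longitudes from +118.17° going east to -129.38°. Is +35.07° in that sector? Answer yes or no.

Band width going east from +118.17° to -129.38°: ((-129.38 − 118.17) mod 360) = 112.45°.
Offset of +35.07° east of the west edge: ((35.07 − 118.17) mod 360) = 276.90°.
276.90° > 112.45° ⇒ outside.

No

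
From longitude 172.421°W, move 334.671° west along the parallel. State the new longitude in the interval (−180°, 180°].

Start at -172.421°; shift −334.671° → -507.092°.
-507.092° lies outside (−180°, 180°]; add 360° → -147.092°.

147.092°W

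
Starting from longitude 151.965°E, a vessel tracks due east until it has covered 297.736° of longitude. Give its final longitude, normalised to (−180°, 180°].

89.701°E

Start at +151.965°; shift +297.736° → +449.701°.
+449.701° lies outside (−180°, 180°]; subtract 360° → +89.701°.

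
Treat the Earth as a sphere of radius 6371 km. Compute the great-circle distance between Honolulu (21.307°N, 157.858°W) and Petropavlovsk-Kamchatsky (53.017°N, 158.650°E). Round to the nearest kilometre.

5095 km

Δλ = 158.650 − -157.858 = 316.508°; wrapped into (−180°, 180°]: -43.492°.
Δφ = 53.017 − 21.307 = 31.710°.
a = sin²(Δφ/2) + cos φ₁ · cos φ₂ · sin²(Δλ/2) = 0.151571.
c = 2·atan2(√a, √(1−a)) = 0.79979 rad → d = 6371·c ≈ 5095.46 km.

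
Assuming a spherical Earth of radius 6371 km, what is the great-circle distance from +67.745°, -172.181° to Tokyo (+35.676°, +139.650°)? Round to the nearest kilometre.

4653 km

Δλ = 139.650 − -172.181 = 311.831°; wrapped into (−180°, 180°]: -48.169°.
Δφ = 35.676 − 67.745 = -32.069°.
a = sin²(Δφ/2) + cos φ₁ · cos φ₂ · sin²(Δλ/2) = 0.127529.
c = 2·atan2(√a, √(1−a)) = 0.73035 rad → d = 6371·c ≈ 4653.06 km.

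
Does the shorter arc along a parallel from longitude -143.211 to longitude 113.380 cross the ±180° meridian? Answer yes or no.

Yes

Naïve |113.380 − -143.211| = 256.591° > 180°, so the shorter arc goes the other way round — across 180°.
Signed shortest Δλ = ((113.380 − -143.211 + 180) mod 360) − 180 = -103.409°.
Going west by 103.409° from -143.211° passes through 180° before reaching +113.380°.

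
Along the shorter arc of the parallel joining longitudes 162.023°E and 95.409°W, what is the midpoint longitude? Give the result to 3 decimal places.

146.693°W

Signed shortest Δλ from +162.023° to -95.409° is +102.568°.
Midpoint longitude = +162.023° + (+102.568°)/2 = +162.023° + 51.284° = +213.307°.
Normalise into (−180°, 180°]: -146.693°.
(The naïve average (+162.023 + -95.409)/2 = 33.307° is on the wrong side of the globe.)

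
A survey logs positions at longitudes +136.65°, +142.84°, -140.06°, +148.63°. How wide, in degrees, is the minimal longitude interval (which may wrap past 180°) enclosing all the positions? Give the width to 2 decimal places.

83.29°

Sort the longitudes: -140.06°, +136.65°, +142.84°, +148.63°.
Eastward gaps between consecutive values (wrapping around): 276.71°, 6.19°, 5.79°, 71.31°.
Largest gap = 276.71° ⇒ minimal covering band is its complement: 360° − 276.71° = 83.29°.
Band runs from +136.65° eastward to -140.06°, crossing the antimeridian.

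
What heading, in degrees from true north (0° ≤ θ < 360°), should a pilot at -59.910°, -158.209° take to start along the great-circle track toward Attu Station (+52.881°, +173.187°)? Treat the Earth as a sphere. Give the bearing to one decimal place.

341.4°

Δλ = 173.187 − -158.209 = 331.396°; wrapped into (−180°, 180°]: -28.604°.
θ = atan2( sin Δλ · cos φ₂ , cos φ₁ · sin φ₂ − sin φ₁ · cos φ₂ · cos Δλ )
  = atan2(-0.28891, 0.85820) = -18.606° → normalised to [0°, 360°): 341.394°.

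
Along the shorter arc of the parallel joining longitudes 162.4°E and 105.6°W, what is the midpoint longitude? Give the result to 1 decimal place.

Signed shortest Δλ from +162.4° to -105.6° is +92.0°.
Midpoint longitude = +162.4° + (+92.0°)/2 = +162.4° + 46.0° = +208.4°.
Normalise into (−180°, 180°]: -151.6°.
(The naïve average (+162.4 + -105.6)/2 = 28.4° is on the wrong side of the globe.)

151.6°W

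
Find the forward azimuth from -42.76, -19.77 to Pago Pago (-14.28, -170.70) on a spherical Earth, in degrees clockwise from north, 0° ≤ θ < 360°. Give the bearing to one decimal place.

211.9°

Δλ = -170.70 − -19.77 = -150.93°.
θ = atan2( sin Δλ · cos φ₂ , cos φ₁ · sin φ₂ − sin φ₁ · cos φ₂ · cos Δλ )
  = atan2(-0.47087, -0.75617) = -148.089° → normalised to [0°, 360°): 211.911°.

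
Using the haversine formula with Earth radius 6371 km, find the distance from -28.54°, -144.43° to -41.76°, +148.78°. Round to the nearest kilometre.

6093 km

Δλ = 148.78 − -144.43 = 293.21°; wrapped into (−180°, 180°]: -66.79°.
Δφ = -41.76 − -28.54 = -13.22°.
a = sin²(Δφ/2) + cos φ₁ · cos φ₂ · sin²(Δλ/2) = 0.211772.
c = 2·atan2(√a, √(1−a)) = 0.95641 rad → d = 6371·c ≈ 6093.30 km.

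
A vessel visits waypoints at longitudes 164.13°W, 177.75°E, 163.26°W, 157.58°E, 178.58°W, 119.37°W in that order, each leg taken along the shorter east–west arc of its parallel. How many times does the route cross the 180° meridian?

Leg 1: -164.13° → +177.75°, shortest Δλ = -18.12° (west) — crosses 180°.
Leg 2: +177.75° → -163.26°, shortest Δλ = 18.99° (east) — crosses 180°.
Leg 3: -163.26° → +157.58°, shortest Δλ = -39.16° (west) — crosses 180°.
Leg 4: +157.58° → -178.58°, shortest Δλ = 23.84° (east) — crosses 180°.
Leg 5: -178.58° → -119.37°, shortest Δλ = 59.21° (east) — does not cross 180°.
Total crossings: 4.

4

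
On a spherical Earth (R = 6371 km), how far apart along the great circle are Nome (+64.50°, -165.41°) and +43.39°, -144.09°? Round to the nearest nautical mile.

Δλ = -144.09 − -165.41 = 21.32°.
Δφ = 43.39 − 64.50 = -21.11°.
a = sin²(Δφ/2) + cos φ₁ · cos φ₂ · sin²(Δλ/2) = 0.044260.
c = 2·atan2(√a, √(1−a)) = 0.42393 rad → d = 6371·c ≈ 2700.84 km ≈ 1458.34 nmi.

1458 nmi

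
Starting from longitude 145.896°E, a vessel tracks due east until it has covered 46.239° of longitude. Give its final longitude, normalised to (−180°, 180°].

Start at +145.896°; shift +46.239° → +192.135°.
+192.135° lies outside (−180°, 180°]; subtract 360° → -167.865°.

167.865°W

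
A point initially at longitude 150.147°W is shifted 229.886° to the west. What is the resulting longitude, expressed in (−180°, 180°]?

Start at -150.147°; shift −229.886° → -380.033°.
-380.033° lies outside (−180°, 180°]; add 360° → -20.033°.

20.033°W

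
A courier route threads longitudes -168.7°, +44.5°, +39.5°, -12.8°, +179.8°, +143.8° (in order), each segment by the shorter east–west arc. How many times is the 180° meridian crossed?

2

Leg 1: -168.7° → +44.5°, shortest Δλ = -146.8° (west) — crosses 180°.
Leg 2: +44.5° → +39.5°, shortest Δλ = -5.0° (west) — does not cross 180°.
Leg 3: +39.5° → -12.8°, shortest Δλ = -52.3° (west) — does not cross 180°.
Leg 4: -12.8° → +179.8°, shortest Δλ = -167.4° (west) — crosses 180°.
Leg 5: +179.8° → +143.8°, shortest Δλ = -36.0° (west) — does not cross 180°.
Total crossings: 2.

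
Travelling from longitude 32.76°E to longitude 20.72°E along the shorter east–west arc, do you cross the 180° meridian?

Signed shortest Δλ = ((20.72 − 32.76 + 180) mod 360) − 180 = -12.04°.
Going west by 12.04° from +32.76° reaches +20.72° without touching 180°.

No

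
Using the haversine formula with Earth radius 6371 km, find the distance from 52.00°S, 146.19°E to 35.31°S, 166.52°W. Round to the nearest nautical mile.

2235 nmi

Δλ = -166.52 − 146.19 = -312.71°; wrapped into (−180°, 180°]: 47.29°.
Δφ = -35.31 − -52.00 = 16.69°.
a = sin²(Δφ/2) + cos φ₁ · cos φ₂ · sin²(Δλ/2) = 0.101878.
c = 2·atan2(√a, √(1−a)) = 0.64974 rad → d = 6371·c ≈ 4139.47 km ≈ 2235.13 nmi.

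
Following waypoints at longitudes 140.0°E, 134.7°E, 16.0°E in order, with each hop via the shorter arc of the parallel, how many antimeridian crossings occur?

0

Leg 1: +140.0° → +134.7°, shortest Δλ = -5.3° (west) — does not cross 180°.
Leg 2: +134.7° → +16.0°, shortest Δλ = -118.7° (west) — does not cross 180°.
Total crossings: 0.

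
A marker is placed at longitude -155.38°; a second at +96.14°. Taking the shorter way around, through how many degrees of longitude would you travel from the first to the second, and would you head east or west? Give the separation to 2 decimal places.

Raw difference: 96.14 − -155.38 = 251.52°.
Normalise into (−180°, 180°]: 251.52° − 360° = -108.48°.
Negative ⇒ the second point lies to the west; separation 108.48°.

108.48° west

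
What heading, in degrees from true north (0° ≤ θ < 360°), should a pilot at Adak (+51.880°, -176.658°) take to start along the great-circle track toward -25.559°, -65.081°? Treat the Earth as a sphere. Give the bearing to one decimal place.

90.4°

Δλ = -65.081 − -176.658 = 111.577°.
θ = atan2( sin Δλ · cos φ₂ , cos φ₁ · sin φ₂ − sin φ₁ · cos φ₂ · cos Δλ )
  = atan2(0.83892, -0.00533) = 90.364° → normalised to [0°, 360°): 90.364°.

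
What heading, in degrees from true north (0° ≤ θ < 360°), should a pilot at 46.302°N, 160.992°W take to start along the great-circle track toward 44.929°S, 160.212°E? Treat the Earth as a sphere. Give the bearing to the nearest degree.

Δλ = 160.212 − -160.992 = 321.204°; wrapped into (−180°, 180°]: -38.796°.
θ = atan2( sin Δλ · cos φ₂ , cos φ₁ · sin φ₂ − sin φ₁ · cos φ₂ · cos Δλ )
  = atan2(-0.44359, -0.88684) = -153.426° → normalised to [0°, 360°): 206.574°.

207°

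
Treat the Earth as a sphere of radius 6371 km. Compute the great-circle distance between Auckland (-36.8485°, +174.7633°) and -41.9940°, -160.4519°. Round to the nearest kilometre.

Δλ = -160.4519 − 174.7633 = -335.2152°; wrapped into (−180°, 180°]: 24.7848°.
Δφ = -41.9940 − -36.8485 = -5.1455°.
a = sin²(Δφ/2) + cos φ₁ · cos φ₂ · sin²(Δλ/2) = 0.029406.
c = 2·atan2(√a, √(1−a)) = 0.34467 rad → d = 6371·c ≈ 2195.87 km.

2196 km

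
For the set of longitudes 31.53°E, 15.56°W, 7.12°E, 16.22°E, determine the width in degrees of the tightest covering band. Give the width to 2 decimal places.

Sort the longitudes: -15.56°, +7.12°, +16.22°, +31.53°.
Eastward gaps between consecutive values (wrapping around): 22.68°, 9.10°, 15.31°, 312.91°.
Largest gap = 312.91° ⇒ minimal covering band is its complement: 360° − 312.91° = 47.09°.
Band runs from -15.56° eastward to +31.53°.

47.09°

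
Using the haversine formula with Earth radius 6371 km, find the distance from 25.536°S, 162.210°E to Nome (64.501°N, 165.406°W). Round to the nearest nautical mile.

5614 nmi

Δλ = -165.406 − 162.210 = -327.616°; wrapped into (−180°, 180°]: 32.384°.
Δφ = 64.501 − -25.536 = 90.037°.
a = sin²(Δφ/2) + cos φ₁ · cos φ₂ · sin²(Δλ/2) = 0.530529.
c = 2·atan2(√a, √(1−a)) = 1.63189 rad → d = 6371·c ≈ 10396.78 km ≈ 5613.81 nmi.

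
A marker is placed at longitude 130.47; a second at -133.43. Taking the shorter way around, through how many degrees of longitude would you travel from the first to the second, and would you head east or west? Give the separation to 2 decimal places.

96.10° east

Raw difference: -133.43 − 130.47 = -263.9°.
Normalise into (−180°, 180°]: -263.9° + 360° = 96.1°.
Positive ⇒ the second point lies to the east; separation 96.10°.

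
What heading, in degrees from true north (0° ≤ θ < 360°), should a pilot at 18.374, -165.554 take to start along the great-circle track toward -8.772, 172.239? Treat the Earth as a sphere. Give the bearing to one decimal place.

220.8°

Δλ = 172.239 − -165.554 = 337.793°; wrapped into (−180°, 180°]: -22.207°.
θ = atan2( sin Δλ · cos φ₂ , cos φ₁ · sin φ₂ − sin φ₁ · cos φ₂ · cos Δλ )
  = atan2(-0.37353, -0.43315) = -139.227° → normalised to [0°, 360°): 220.773°.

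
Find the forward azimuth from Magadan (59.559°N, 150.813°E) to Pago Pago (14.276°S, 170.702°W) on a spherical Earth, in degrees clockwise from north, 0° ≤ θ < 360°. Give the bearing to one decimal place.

Δλ = -170.702 − 150.813 = -321.515°; wrapped into (−180°, 180°]: 38.485°.
θ = atan2( sin Δλ · cos φ₂ , cos φ₁ · sin φ₂ − sin φ₁ · cos φ₂ · cos Δλ )
  = atan2(0.60309, -0.77896) = 142.252° → normalised to [0°, 360°): 142.252°.

142.3°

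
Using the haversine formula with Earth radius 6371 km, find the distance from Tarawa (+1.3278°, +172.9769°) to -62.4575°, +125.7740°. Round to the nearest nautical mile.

Δλ = 125.7740 − 172.9769 = -47.2029°.
Δφ = -62.4575 − 1.3278 = -63.7853°.
a = sin²(Δφ/2) + cos φ₁ · cos φ₂ · sin²(Δλ/2) = 0.353235.
c = 2·atan2(√a, √(1−a)) = 1.27288 rad → d = 6371·c ≈ 8109.51 km ≈ 4378.78 nmi.

4379 nmi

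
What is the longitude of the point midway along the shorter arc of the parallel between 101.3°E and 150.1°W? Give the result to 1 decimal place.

Signed shortest Δλ from +101.3° to -150.1° is +108.6°.
Midpoint longitude = +101.3° + (+108.6°)/2 = +101.3° + 54.3° = +155.6°.
(The naïve average (+101.3 + -150.1)/2 = -24.4° is on the wrong side of the globe.)

155.6°E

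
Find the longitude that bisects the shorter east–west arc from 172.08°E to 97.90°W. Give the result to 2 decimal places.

Signed shortest Δλ from +172.08° to -97.90° is +90.02°.
Midpoint longitude = +172.08° + (+90.02°)/2 = +172.08° + 45.01° = +217.09°.
Normalise into (−180°, 180°]: -142.91°.
(The naïve average (+172.08 + -97.90)/2 = 37.09° is on the wrong side of the globe.)

142.91°W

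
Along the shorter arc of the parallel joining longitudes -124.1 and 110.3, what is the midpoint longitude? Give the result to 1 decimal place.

+173.1°

Signed shortest Δλ from -124.1° to +110.3° is -125.6°.
Midpoint longitude = -124.1° + (-125.6°)/2 = -124.1° − 62.8° = -186.9°.
Normalise into (−180°, 180°]: +173.1°.
(The naïve average (-124.1 + +110.3)/2 = -6.9° is on the wrong side of the globe.)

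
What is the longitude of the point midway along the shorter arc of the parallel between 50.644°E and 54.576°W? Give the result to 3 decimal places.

1.966°W

Signed shortest Δλ from +50.644° to -54.576° is -105.220°.
Midpoint longitude = +50.644° + (-105.220°)/2 = +50.644° − 52.610° = -1.966°.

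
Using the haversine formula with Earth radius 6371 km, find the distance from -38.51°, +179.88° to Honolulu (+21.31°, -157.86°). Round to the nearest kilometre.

Δλ = -157.86 − 179.88 = -337.74°; wrapped into (−180°, 180°]: 22.26°.
Δφ = 21.31 − -38.51 = 59.82°.
a = sin²(Δφ/2) + cos φ₁ · cos φ₂ · sin²(Δλ/2) = 0.275805.
c = 2·atan2(√a, √(1−a)) = 1.10583 rad → d = 6371·c ≈ 7045.27 km.

7045 km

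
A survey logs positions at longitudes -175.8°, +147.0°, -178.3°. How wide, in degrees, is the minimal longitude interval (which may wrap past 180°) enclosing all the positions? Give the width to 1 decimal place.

37.2°

Sort the longitudes: -178.3°, -175.8°, +147.0°.
Eastward gaps between consecutive values (wrapping around): 2.5°, 322.8°, 34.7°.
Largest gap = 322.8° ⇒ minimal covering band is its complement: 360° − 322.8° = 37.2°.
Band runs from +147.0° eastward to -175.8°, crossing the antimeridian.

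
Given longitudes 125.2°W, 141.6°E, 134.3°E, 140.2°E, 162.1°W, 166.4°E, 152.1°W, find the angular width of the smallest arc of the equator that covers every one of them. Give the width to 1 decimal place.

Sort the longitudes: -162.1°, -152.1°, -125.2°, +134.3°, +140.2°, +141.6°, +166.4°.
Eastward gaps between consecutive values (wrapping around): 10.0°, 26.9°, 259.5°, 5.9°, 1.4°, 24.8°, 31.5°.
Largest gap = 259.5° ⇒ minimal covering band is its complement: 360° − 259.5° = 100.5°.
Band runs from +134.3° eastward to -125.2°, crossing the antimeridian.

100.5°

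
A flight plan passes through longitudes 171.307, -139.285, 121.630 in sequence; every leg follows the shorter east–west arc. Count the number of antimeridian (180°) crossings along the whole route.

Leg 1: +171.307° → -139.285°, shortest Δλ = 49.408° (east) — crosses 180°.
Leg 2: -139.285° → +121.630°, shortest Δλ = -99.085° (west) — crosses 180°.
Total crossings: 2.

2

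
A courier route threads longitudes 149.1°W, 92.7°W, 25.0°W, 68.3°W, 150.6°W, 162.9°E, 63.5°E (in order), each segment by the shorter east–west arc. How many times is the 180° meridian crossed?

1

Leg 1: -149.1° → -92.7°, shortest Δλ = 56.4° (east) — does not cross 180°.
Leg 2: -92.7° → -25.0°, shortest Δλ = 67.7° (east) — does not cross 180°.
Leg 3: -25.0° → -68.3°, shortest Δλ = -43.3° (west) — does not cross 180°.
Leg 4: -68.3° → -150.6°, shortest Δλ = -82.3° (west) — does not cross 180°.
Leg 5: -150.6° → +162.9°, shortest Δλ = -46.5° (west) — crosses 180°.
Leg 6: +162.9° → +63.5°, shortest Δλ = -99.4° (west) — does not cross 180°.
Total crossings: 1.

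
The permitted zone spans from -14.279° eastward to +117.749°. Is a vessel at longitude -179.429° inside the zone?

Band width going east from -14.279° to +117.749°: ((117.749 − -14.279) mod 360) = 132.028°.
Offset of -179.429° east of the west edge: ((-179.429 − -14.279) mod 360) = 194.850°.
194.850° > 132.028° ⇒ outside.

No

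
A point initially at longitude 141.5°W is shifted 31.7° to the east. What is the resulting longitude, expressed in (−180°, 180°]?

Start at -141.5°; shift +31.7° → -109.8°.
-109.8° already lies in (−180°, 180°].

109.8°W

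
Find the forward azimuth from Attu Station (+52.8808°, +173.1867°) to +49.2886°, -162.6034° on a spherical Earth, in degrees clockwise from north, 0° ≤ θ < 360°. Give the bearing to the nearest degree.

94°

Δλ = -162.6034 − 173.1867 = -335.7901°; wrapped into (−180°, 180°]: 24.2099°.
θ = atan2( sin Δλ · cos φ₂ , cos φ₁ · sin φ₂ − sin φ₁ · cos φ₂ · cos Δλ )
  = atan2(0.26747, -0.01691) = 93.618° → normalised to [0°, 360°): 93.618°.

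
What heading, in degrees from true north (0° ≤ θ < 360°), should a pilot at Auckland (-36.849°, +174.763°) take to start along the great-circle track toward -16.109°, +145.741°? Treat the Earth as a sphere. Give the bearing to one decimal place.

301.2°

Δλ = 145.741 − 174.763 = -29.022°.
θ = atan2( sin Δλ · cos φ₂ , cos φ₁ · sin φ₂ − sin φ₁ · cos φ₂ · cos Δλ )
  = atan2(-0.46610, 0.28178) = -58.845° → normalised to [0°, 360°): 301.155°.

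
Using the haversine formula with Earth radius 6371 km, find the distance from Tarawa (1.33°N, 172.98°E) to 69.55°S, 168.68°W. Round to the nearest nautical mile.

Δλ = -168.68 − 172.98 = -341.66°; wrapped into (−180°, 180°]: 18.34°.
Δφ = -69.55 − 1.33 = -70.88°.
a = sin²(Δφ/2) + cos φ₁ · cos φ₂ · sin²(Δλ/2) = 0.345097.
c = 2·atan2(√a, √(1−a)) = 1.25581 rad → d = 6371·c ≈ 8000.75 km ≈ 4320.06 nmi.

4320 nmi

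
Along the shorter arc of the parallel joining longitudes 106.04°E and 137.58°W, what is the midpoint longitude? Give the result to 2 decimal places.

Signed shortest Δλ from +106.04° to -137.58° is +116.38°.
Midpoint longitude = +106.04° + (+116.38°)/2 = +106.04° + 58.19° = +164.23°.
(The naïve average (+106.04 + -137.58)/2 = -15.77° is on the wrong side of the globe.)

164.23°E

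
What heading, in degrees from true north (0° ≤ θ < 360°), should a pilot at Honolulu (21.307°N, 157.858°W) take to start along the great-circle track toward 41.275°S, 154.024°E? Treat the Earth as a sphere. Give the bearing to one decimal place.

Δλ = 154.024 − -157.858 = 311.882°; wrapped into (−180°, 180°]: -48.118°.
θ = atan2( sin Δλ · cos φ₂ , cos φ₁ · sin φ₂ − sin φ₁ · cos φ₂ · cos Δλ )
  = atan2(-0.55955, -0.79690) = -144.925° → normalised to [0°, 360°): 215.075°.

215.1°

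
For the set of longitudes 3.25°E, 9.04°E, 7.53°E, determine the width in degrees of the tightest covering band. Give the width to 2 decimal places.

5.79°

Sort the longitudes: +3.25°, +7.53°, +9.04°.
Eastward gaps between consecutive values (wrapping around): 4.28°, 1.51°, 354.21°.
Largest gap = 354.21° ⇒ minimal covering band is its complement: 360° − 354.21° = 5.79°.
Band runs from +3.25° eastward to +9.04°.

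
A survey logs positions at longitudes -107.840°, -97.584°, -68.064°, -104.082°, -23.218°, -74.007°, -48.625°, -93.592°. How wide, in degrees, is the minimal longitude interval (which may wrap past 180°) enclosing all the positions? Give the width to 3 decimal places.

Sort the longitudes: -107.840°, -104.082°, -97.584°, -93.592°, -74.007°, -68.064°, -48.625°, -23.218°.
Eastward gaps between consecutive values (wrapping around): 3.758°, 6.498°, 3.992°, 19.585°, 5.943°, 19.439°, 25.407°, 275.378°.
Largest gap = 275.378° ⇒ minimal covering band is its complement: 360° − 275.378° = 84.622°.
Band runs from -107.840° eastward to -23.218°.

84.622°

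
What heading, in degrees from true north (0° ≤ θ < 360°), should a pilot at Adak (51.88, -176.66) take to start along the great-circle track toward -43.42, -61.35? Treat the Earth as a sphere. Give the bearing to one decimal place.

Δλ = -61.35 − -176.66 = 115.31°.
θ = atan2( sin Δλ · cos φ₂ , cos φ₁ · sin φ₂ − sin φ₁ · cos φ₂ · cos Δλ )
  = atan2(0.65661, -0.18001) = 105.331° → normalised to [0°, 360°): 105.331°.

105.3°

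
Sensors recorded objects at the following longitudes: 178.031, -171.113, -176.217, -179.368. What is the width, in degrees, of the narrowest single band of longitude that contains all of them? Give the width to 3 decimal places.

10.856°

Sort the longitudes: -179.368°, -176.217°, -171.113°, +178.031°.
Eastward gaps between consecutive values (wrapping around): 3.151°, 5.104°, 349.144°, 2.601°.
Largest gap = 349.144° ⇒ minimal covering band is its complement: 360° − 349.144° = 10.856°.
Band runs from +178.031° eastward to -171.113°, crossing the antimeridian.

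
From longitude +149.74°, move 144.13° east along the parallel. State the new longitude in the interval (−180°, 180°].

-66.13°

Start at +149.74°; shift +144.13° → +293.87°.
+293.87° lies outside (−180°, 180°]; subtract 360° → -66.13°.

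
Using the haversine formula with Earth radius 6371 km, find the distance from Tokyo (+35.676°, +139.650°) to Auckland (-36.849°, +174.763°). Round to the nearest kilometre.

Δλ = 174.763 − 139.650 = 35.113°.
Δφ = -36.849 − 35.676 = -72.525°.
a = sin²(Δφ/2) + cos φ₁ · cos φ₂ · sin²(Δλ/2) = 0.409003.
c = 2·atan2(√a, √(1−a)) = 1.38778 rad → d = 6371·c ≈ 8841.56 km.

8842 km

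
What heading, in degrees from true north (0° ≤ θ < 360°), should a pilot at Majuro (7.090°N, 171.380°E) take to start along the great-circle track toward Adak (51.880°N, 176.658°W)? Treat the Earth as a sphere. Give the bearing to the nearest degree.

10°

Δλ = -176.658 − 171.380 = -348.038°; wrapped into (−180°, 180°]: 11.962°.
θ = atan2( sin Δλ · cos φ₂ , cos φ₁ · sin φ₂ − sin φ₁ · cos φ₂ · cos Δλ )
  = atan2(0.12795, 0.70616) = 10.270° → normalised to [0°, 360°): 10.270°.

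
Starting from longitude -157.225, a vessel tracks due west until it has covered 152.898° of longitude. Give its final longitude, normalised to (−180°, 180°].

Start at -157.225°; shift −152.898° → -310.123°.
-310.123° lies outside (−180°, 180°]; add 360° → +49.877°.

+49.877°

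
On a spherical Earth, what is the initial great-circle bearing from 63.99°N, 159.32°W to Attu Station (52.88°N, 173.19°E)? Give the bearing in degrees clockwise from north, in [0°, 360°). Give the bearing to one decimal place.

Δλ = 173.19 − -159.32 = 332.51°; wrapped into (−180°, 180°]: -27.49°.
θ = atan2( sin Δλ · cos φ₂ , cos φ₁ · sin φ₂ − sin φ₁ · cos φ₂ · cos Δλ )
  = atan2(-0.27857, -0.13146) = -115.263° → normalised to [0°, 360°): 244.737°.

244.7°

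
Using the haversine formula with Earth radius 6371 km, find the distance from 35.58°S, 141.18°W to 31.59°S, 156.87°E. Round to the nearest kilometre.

Δλ = 156.87 − -141.18 = 298.05°; wrapped into (−180°, 180°]: -61.95°.
Δφ = -31.59 − -35.58 = 3.99°.
a = sin²(Δφ/2) + cos φ₁ · cos φ₂ · sin²(Δλ/2) = 0.184717.
c = 2·atan2(√a, √(1−a)) = 0.88851 rad → d = 6371·c ≈ 5660.72 km.

5661 km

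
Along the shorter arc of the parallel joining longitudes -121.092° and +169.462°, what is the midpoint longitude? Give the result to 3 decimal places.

Signed shortest Δλ from -121.092° to +169.462° is -69.446°.
Midpoint longitude = -121.092° + (-69.446°)/2 = -121.092° − 34.723° = -155.815°.
(The naïve average (-121.092 + +169.462)/2 = 24.185° is on the wrong side of the globe.)

-155.815°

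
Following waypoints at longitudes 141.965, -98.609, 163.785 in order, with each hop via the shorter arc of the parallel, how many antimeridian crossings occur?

Leg 1: +141.965° → -98.609°, shortest Δλ = 119.426° (east) — crosses 180°.
Leg 2: -98.609° → +163.785°, shortest Δλ = -97.606° (west) — crosses 180°.
Total crossings: 2.

2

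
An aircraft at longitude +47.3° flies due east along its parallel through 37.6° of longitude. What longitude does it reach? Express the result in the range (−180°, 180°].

Start at +47.3°; shift +37.6° → +84.9°.
+84.9° already lies in (−180°, 180°].

+84.9°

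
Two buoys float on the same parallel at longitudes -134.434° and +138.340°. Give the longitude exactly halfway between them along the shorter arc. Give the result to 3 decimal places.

-178.047°

Signed shortest Δλ from -134.434° to +138.340° is -87.226°.
Midpoint longitude = -134.434° + (-87.226°)/2 = -134.434° − 43.613° = -178.047°.
(The naïve average (-134.434 + +138.340)/2 = 1.953° is on the wrong side of the globe.)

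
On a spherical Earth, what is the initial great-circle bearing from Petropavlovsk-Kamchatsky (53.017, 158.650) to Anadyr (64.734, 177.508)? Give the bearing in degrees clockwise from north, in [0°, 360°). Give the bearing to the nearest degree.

Δλ = 177.508 − 158.650 = 18.858°.
θ = atan2( sin Δλ · cos φ₂ , cos φ₁ · sin φ₂ − sin φ₁ · cos φ₂ · cos Δλ )
  = atan2(0.13796, 0.22138) = 31.930° → normalised to [0°, 360°): 31.930°.

32°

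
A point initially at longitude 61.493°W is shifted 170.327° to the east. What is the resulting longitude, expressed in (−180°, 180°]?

108.834°E

Start at -61.493°; shift +170.327° → +108.834°.
+108.834° already lies in (−180°, 180°].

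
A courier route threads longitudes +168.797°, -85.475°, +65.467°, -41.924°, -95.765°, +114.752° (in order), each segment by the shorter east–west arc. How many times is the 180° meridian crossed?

2

Leg 1: +168.797° → -85.475°, shortest Δλ = 105.728° (east) — crosses 180°.
Leg 2: -85.475° → +65.467°, shortest Δλ = 150.942° (east) — does not cross 180°.
Leg 3: +65.467° → -41.924°, shortest Δλ = -107.391° (west) — does not cross 180°.
Leg 4: -41.924° → -95.765°, shortest Δλ = -53.841° (west) — does not cross 180°.
Leg 5: -95.765° → +114.752°, shortest Δλ = -149.483° (west) — crosses 180°.
Total crossings: 2.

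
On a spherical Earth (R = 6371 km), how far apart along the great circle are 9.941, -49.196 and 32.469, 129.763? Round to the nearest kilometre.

15298 km

Δλ = 129.763 − -49.196 = 178.959°.
Δφ = 32.469 − 9.941 = 22.528°.
a = sin²(Δφ/2) + cos φ₁ · cos φ₂ · sin²(Δλ/2) = 0.869100.
c = 2·atan2(√a, √(1−a)) = 2.40120 rad → d = 6371·c ≈ 15298.01 km.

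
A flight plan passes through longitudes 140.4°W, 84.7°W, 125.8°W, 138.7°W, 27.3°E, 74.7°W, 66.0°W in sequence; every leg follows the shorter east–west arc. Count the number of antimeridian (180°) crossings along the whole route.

0

Leg 1: -140.4° → -84.7°, shortest Δλ = 55.7° (east) — does not cross 180°.
Leg 2: -84.7° → -125.8°, shortest Δλ = -41.1° (west) — does not cross 180°.
Leg 3: -125.8° → -138.7°, shortest Δλ = -12.9° (west) — does not cross 180°.
Leg 4: -138.7° → +27.3°, shortest Δλ = 166.0° (east) — does not cross 180°.
Leg 5: +27.3° → -74.7°, shortest Δλ = -102.0° (west) — does not cross 180°.
Leg 6: -74.7° → -66.0°, shortest Δλ = 8.7° (east) — does not cross 180°.
Total crossings: 0.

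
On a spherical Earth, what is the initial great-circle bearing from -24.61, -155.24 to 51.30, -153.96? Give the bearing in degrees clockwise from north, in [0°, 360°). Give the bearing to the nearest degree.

Δλ = -153.96 − -155.24 = 1.28°.
θ = atan2( sin Δλ · cos φ₂ , cos φ₁ · sin φ₂ − sin φ₁ · cos φ₂ · cos Δλ )
  = atan2(0.01397, 0.96985) = 0.825° → normalised to [0°, 360°): 0.825°.

1°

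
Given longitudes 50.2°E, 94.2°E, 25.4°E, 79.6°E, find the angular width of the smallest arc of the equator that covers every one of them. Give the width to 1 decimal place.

Sort the longitudes: +25.4°, +50.2°, +79.6°, +94.2°.
Eastward gaps between consecutive values (wrapping around): 24.8°, 29.4°, 14.6°, 291.2°.
Largest gap = 291.2° ⇒ minimal covering band is its complement: 360° − 291.2° = 68.8°.
Band runs from +25.4° eastward to +94.2°.

68.8°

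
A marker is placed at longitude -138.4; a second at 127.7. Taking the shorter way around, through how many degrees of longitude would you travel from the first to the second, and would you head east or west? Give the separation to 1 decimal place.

93.9° west

Raw difference: 127.7 − -138.4 = 266.1°.
Normalise into (−180°, 180°]: 266.1° − 360° = -93.9°.
Negative ⇒ the second point lies to the west; separation 93.9°.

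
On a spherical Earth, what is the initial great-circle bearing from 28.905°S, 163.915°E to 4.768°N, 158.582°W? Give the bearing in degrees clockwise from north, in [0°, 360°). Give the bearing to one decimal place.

53.1°

Δλ = -158.582 − 163.915 = -322.497°; wrapped into (−180°, 180°]: 37.503°.
θ = atan2( sin Δλ · cos φ₂ , cos φ₁ · sin φ₂ − sin φ₁ · cos φ₂ · cos Δλ )
  = atan2(0.60670, 0.45490) = 53.138° → normalised to [0°, 360°): 53.138°.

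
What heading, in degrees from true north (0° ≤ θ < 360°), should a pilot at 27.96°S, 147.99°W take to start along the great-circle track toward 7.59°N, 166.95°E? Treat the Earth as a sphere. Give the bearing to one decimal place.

Δλ = 166.95 − -147.99 = 314.94°; wrapped into (−180°, 180°]: -45.06°.
θ = atan2( sin Δλ · cos φ₂ , cos φ₁ · sin φ₂ − sin φ₁ · cos φ₂ · cos Δλ )
  = atan2(-0.70165, 0.44495) = -57.619° → normalised to [0°, 360°): 302.381°.

302.4°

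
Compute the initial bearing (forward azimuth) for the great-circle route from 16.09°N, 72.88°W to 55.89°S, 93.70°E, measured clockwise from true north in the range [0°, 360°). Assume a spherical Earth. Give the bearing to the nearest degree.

Δλ = 93.70 − -72.88 = 166.58°.
θ = atan2( sin Δλ · cos φ₂ , cos φ₁ · sin φ₂ − sin φ₁ · cos φ₂ · cos Δλ )
  = atan2(0.13015, -0.64435) = 168.581° → normalised to [0°, 360°): 168.581°.

169°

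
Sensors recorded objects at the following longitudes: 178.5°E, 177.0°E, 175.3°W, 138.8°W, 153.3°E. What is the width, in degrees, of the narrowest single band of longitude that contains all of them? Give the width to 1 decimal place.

Sort the longitudes: -175.3°, -138.8°, +153.3°, +177.0°, +178.5°.
Eastward gaps between consecutive values (wrapping around): 36.5°, 292.1°, 23.7°, 1.5°, 6.2°.
Largest gap = 292.1° ⇒ minimal covering band is its complement: 360° − 292.1° = 67.9°.
Band runs from +153.3° eastward to -138.8°, crossing the antimeridian.

67.9°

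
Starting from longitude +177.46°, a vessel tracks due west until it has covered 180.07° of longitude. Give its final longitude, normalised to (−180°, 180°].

Start at +177.46°; shift −180.07° → -2.61°.
-2.61° already lies in (−180°, 180°].

-2.61°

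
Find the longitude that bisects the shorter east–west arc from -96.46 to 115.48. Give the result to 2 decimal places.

-170.49°

Signed shortest Δλ from -96.46° to +115.48° is -148.06°.
Midpoint longitude = -96.46° + (-148.06°)/2 = -96.46° − 74.03° = -170.49°.
(The naïve average (-96.46 + +115.48)/2 = 9.51° is on the wrong side of the globe.)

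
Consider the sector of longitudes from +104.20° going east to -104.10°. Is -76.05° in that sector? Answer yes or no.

Band width going east from +104.20° to -104.10°: ((-104.10 − 104.20) mod 360) = 151.70°.
Offset of -76.05° east of the west edge: ((-76.05 − 104.20) mod 360) = 179.75°.
179.75° > 151.70° ⇒ outside.

No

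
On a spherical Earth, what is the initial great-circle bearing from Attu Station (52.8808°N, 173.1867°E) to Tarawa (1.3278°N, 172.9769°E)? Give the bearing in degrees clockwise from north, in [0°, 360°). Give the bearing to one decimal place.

Δλ = 172.9769 − 173.1867 = -0.2098°.
θ = atan2( sin Δλ · cos φ₂ , cos φ₁ · sin φ₂ − sin φ₁ · cos φ₂ · cos Δλ )
  = atan2(-0.00366, -0.78318) = -179.732° → normalised to [0°, 360°): 180.268°.

180.3°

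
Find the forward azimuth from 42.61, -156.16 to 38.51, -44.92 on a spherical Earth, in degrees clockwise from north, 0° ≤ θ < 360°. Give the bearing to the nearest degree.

48°

Δλ = -44.92 − -156.16 = 111.24°.
θ = atan2( sin Δλ · cos φ₂ , cos φ₁ · sin φ₂ − sin φ₁ · cos φ₂ · cos Δλ )
  = atan2(0.72935, 0.65018) = 48.285° → normalised to [0°, 360°): 48.285°.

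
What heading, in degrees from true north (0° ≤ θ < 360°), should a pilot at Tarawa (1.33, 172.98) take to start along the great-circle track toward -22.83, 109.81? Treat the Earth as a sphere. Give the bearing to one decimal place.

Δλ = 109.81 − 172.98 = -63.17°.
θ = atan2( sin Δλ · cos φ₂ , cos φ₁ · sin φ₂ − sin φ₁ · cos φ₂ · cos Δλ )
  = atan2(-0.82244, -0.39755) = -115.798° → normalised to [0°, 360°): 244.202°.

244.2°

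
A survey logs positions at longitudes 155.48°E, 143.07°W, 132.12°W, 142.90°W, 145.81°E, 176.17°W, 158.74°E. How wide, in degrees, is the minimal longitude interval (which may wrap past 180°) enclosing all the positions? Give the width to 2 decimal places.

82.07°

Sort the longitudes: -176.17°, -143.07°, -142.90°, -132.12°, +145.81°, +155.48°, +158.74°.
Eastward gaps between consecutive values (wrapping around): 33.10°, 0.17°, 10.78°, 277.93°, 9.67°, 3.26°, 25.09°.
Largest gap = 277.93° ⇒ minimal covering band is its complement: 360° − 277.93° = 82.07°.
Band runs from +145.81° eastward to -132.12°, crossing the antimeridian.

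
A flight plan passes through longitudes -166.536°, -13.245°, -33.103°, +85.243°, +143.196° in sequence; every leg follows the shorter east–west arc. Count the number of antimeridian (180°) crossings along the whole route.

Leg 1: -166.536° → -13.245°, shortest Δλ = 153.291° (east) — does not cross 180°.
Leg 2: -13.245° → -33.103°, shortest Δλ = -19.858° (west) — does not cross 180°.
Leg 3: -33.103° → +85.243°, shortest Δλ = 118.346° (east) — does not cross 180°.
Leg 4: +85.243° → +143.196°, shortest Δλ = 57.953° (east) — does not cross 180°.
Total crossings: 0.

0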